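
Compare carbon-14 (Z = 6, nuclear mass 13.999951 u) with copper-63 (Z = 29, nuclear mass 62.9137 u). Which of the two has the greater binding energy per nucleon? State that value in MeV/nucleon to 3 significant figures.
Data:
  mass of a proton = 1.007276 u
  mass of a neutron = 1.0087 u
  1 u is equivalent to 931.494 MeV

copper-63; 8.77 MeV/nucleon

carbon-14: Σm = 6(1.007276) + 8(1.0087) = 14.113256 u; Δm = 0.113305 u; E_B = 105.54 MeV; E_B/A = 7.539 MeV
copper-63: Σm = 29(1.007276) + 34(1.0087) = 63.506804 u; Δm = 0.593104 u; E_B = 552.47 MeV; E_B/A = 8.769 MeV
copper-63 has the higher binding energy per nucleon, so it is the more tightly bound nucleus.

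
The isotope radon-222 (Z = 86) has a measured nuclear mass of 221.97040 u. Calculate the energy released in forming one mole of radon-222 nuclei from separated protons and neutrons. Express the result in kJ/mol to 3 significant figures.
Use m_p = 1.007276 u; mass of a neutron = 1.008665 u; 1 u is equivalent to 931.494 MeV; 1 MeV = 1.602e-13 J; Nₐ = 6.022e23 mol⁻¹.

1.65e+11 kJ/mol

With 86 protons and 136 neutrons (A = 222):
Σm = 86·m_p + 136·m_n = 86.625736 + 137.178440 = 223.804176 u
Mass defect Δm = 223.804176 − 221.97040 = 1.833776 u
E_B = 1.833776 × 931.494 = 1708.15 MeV
Per nucleus in joules: 1708.15 MeV × 1.602e-13 J/MeV = 2.7365e-10 J
Per mole: 2.7365e-10 J × 6.022e23 mol⁻¹ = 1.6479e+14 J/mol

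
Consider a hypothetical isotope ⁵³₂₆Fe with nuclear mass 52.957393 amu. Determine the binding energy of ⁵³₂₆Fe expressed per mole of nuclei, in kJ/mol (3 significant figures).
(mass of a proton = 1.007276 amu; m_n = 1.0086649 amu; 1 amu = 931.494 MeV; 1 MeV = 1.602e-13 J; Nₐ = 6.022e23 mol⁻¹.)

Σm = 26·m_p + 27·m_n = 26.189176 + 27.2339523 = 53.4231283 amu
Δm = 53.4231283 − 52.957393 = 0.4657353 amu
Binding energy = Δm·c² = 0.4657353 × 931.494 MeV/amu = 433.830 MeV
Per nucleus in joules: 433.830 MeV × 1.602e-13 J/MeV = 6.9500e-11 J
Per mole: 6.9500e-11 J × 6.022e23 mol⁻¹ = 4.1853e+13 J/mol

4.19e+10 kJ/mol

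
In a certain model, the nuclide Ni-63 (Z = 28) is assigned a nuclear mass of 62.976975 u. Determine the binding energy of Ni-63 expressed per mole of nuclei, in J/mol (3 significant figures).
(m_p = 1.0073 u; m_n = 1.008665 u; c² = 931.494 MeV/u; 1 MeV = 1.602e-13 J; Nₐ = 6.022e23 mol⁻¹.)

4.77e+13 J/mol

Total constituent mass: 28 × 1.0073 + 35 × 1.008665 = 63.507675 u
The mass defect is 63.507675 − 62.976975 = 0.530700 u.
Converting to energy: 0.530700 u × 931.494 MeV/u = 494.344 MeV
Per nucleus in joules: 494.344 MeV × 1.602e-13 J/MeV = 7.9194e-11 J
Per mole: 7.9194e-11 J × 6.022e23 mol⁻¹ = 4.7691e+13 J/mol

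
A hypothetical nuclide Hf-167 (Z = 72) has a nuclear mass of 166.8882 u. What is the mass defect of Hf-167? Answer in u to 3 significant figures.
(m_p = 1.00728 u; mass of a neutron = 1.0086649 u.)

1.46 u

Total constituent mass: 72 × 1.00728 + 95 × 1.0086649 = 168.3473255 u
Mass defect Δm = 168.3473255 − 166.8882 = 1.4591255 u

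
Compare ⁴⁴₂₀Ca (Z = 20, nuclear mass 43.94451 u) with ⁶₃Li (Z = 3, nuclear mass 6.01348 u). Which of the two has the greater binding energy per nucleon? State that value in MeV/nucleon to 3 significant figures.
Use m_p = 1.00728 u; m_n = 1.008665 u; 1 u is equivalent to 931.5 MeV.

⁴⁴₂₀Ca: Σm = 20(1.00728) + 24(1.008665) = 44.353560 u; Δm = 0.409050 u; E_B = 381.03 MeV; E_B/A = 8.660 MeV
⁶₃Li: Σm = 3(1.00728) + 3(1.008665) = 6.047835 u; Δm = 0.034355 u; E_B = 32.002 MeV; E_B/A = 5.334 MeV
⁴⁴₂₀Ca has the higher binding energy per nucleon, so it is the more tightly bound nucleus.

⁴⁴₂₀Ca; 8.66 MeV/nucleon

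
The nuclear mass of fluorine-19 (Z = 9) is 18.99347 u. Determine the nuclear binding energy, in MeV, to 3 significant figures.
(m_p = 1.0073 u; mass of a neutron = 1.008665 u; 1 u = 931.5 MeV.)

148 MeV

With 9 protons and 10 neutrons (A = 19):
Σm = 9·m_p + 10·m_n = 9.0657 + 10.086650 = 19.152350 u
Δm = 19.152350 − 18.99347 = 0.158880 u
Converting to energy: 0.158880 u × 931.5 MeV/u = 147.997 MeV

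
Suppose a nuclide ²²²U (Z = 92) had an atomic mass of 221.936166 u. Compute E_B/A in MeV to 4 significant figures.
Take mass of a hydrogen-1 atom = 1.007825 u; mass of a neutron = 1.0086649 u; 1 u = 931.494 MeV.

With 92 protons and 130 neutrons (A = 222):
Σm = 92·m(¹H) + 130·m_n = 92.719900 + 131.1264370 = 223.8463370 u
The mass defect is 223.8463370 − 221.936166 = 1.9101710 u.
Binding energy = Δm·c² = 1.9101710 × 931.494 MeV/u = 1779.31 MeV
Per nucleon: 1779.31 / 222 = 8.015 MeV

8.015 MeV/nucleon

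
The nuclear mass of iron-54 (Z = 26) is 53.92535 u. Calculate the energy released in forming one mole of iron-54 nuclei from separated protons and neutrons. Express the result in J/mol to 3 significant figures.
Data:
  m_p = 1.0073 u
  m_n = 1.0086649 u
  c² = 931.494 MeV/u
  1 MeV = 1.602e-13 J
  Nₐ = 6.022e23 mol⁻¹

With 26 protons and 28 neutrons (A = 54):
Mass of separated nucleons = 26(1.0073) + 28(1.0086649) = 26.1898 + 28.2426172 = 54.4324172 u
The mass defect is 54.4324172 − 53.92535 = 0.5070672 u.
Binding energy = Δm·c² = 0.5070672 × 931.494 MeV/u = 472.330 MeV
Per nucleus in joules: 472.330 MeV × 1.602e-13 J/MeV = 7.5667e-11 J
Per mole: 7.5667e-11 J × 6.022e23 mol⁻¹ = 4.5567e+13 J/mol

4.56e+13 J/mol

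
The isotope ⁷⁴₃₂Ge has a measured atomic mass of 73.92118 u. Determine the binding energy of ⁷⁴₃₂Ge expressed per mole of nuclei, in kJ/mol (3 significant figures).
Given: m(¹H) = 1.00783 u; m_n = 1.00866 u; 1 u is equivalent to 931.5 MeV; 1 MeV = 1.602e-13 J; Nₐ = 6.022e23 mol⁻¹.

With 32 protons and 42 neutrons (A = 74):
Mass of separated nucleons = 32(1.00783) + 42(1.00866) = 32.25056 + 42.36372 = 74.61428 u
Δm = 74.61428 − 73.92118 = 0.69310 u
Binding energy = Δm·c² = 0.69310 × 931.5 MeV/u = 645.623 MeV
Per nucleus in joules: 645.623 MeV × 1.602e-13 J/MeV = 1.0343e-10 J
Per mole: 1.0343e-10 J × 6.022e23 mol⁻¹ = 6.2286e+13 J/mol

6.23e+10 kJ/mol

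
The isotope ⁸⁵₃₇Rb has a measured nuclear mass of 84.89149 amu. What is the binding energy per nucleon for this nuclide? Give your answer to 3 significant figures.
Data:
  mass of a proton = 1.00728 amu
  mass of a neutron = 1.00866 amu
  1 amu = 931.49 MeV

8.70 MeV/nucleon

Σm = 37·m_p + 48·m_n = 37.26936 + 48.41568 = 85.68504 amu
Δm = 85.68504 − 84.89149 = 0.79355 amu
Binding energy = Δm·c² = 0.79355 × 931.49 MeV/amu = 739.184 MeV
Dividing by A = 85 gives 8.696 MeV per nucleon.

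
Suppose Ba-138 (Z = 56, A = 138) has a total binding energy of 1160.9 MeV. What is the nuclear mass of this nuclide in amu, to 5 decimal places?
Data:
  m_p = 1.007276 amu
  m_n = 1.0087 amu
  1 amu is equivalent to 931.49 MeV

137.87457 amu

Mass defect = 1160.9 MeV / (931.49 MeV/amu) = 1.2462828 amu
Constituent mass = 56(1.007276) + 82(1.0087) = 139.120856 amu
Nuclear mass = 139.120856 − 1.2462828 = 137.8745732 amu ≈ 137.87457 amu (to 5 decimal places)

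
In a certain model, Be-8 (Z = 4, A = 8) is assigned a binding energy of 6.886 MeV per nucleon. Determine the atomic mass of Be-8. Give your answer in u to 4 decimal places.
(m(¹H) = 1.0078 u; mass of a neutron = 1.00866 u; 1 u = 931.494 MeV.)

Total binding energy = 8 × 6.886 = 55.088 MeV
Mass defect = 55.088 MeV / (931.494 MeV/u) = 0.059139 u
Constituent mass = 4(1.0078) + 4(1.00866) = 8.06584 u
Atomic mass = 8.06584 − 0.059139 = 8.006701 u ≈ 8.0067 u (to 4 decimal places)

8.0067 u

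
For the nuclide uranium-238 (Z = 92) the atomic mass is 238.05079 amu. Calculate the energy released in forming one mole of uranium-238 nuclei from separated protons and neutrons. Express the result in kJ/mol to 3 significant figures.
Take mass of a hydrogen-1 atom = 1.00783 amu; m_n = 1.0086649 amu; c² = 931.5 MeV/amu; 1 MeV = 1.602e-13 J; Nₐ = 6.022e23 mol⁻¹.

Mass of separated nucleons = 92(1.00783) + 146(1.0086649) = 92.72036 + 147.2650754 = 239.9854354 amu
The mass defect is 239.9854354 − 238.05079 = 1.9346454 amu.
Binding energy = Δm·c² = 1.9346454 × 931.5 MeV/amu = 1802.12 MeV
Per nucleus in joules: 1802.12 MeV × 1.602e-13 J/MeV = 2.8870e-10 J
Per mole: 2.8870e-10 J × 6.022e23 mol⁻¹ = 1.7386e+14 J/mol

1.74e+11 kJ/mol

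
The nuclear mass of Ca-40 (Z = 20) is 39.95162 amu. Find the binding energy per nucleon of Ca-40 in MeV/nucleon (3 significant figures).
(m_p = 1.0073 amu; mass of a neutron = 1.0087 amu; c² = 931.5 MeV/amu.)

8.58 MeV/nucleon

Total constituent mass: 20 × 1.0073 + 20 × 1.0087 = 40.3200 amu
Δm = 40.3200 − 39.95162 = 0.36838 amu
Converting to energy: 0.36838 amu × 931.5 MeV/amu = 343.146 MeV
Dividing by A = 40 gives 8.579 MeV per nucleon.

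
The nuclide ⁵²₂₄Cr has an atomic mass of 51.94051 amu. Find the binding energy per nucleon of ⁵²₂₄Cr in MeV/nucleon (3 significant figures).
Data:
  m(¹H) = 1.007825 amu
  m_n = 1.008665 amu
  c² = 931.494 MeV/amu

Σm = 24·m(¹H) + 28·m_n = 24.187800 + 28.242620 = 52.430420 amu
The mass defect is 52.430420 − 51.94051 = 0.489910 amu.
Converting to energy: 0.489910 amu × 931.494 MeV/amu = 456.348 MeV
BE/A = 456.348 MeV / 52 = 8.776 MeV/nucleon

8.78 MeV/nucleon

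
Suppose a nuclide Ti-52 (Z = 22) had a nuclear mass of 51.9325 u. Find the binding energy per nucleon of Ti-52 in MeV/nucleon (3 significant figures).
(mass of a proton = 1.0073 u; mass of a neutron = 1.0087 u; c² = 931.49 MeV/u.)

8.76 MeV/nucleon

Σm = 22·m_p + 30·m_n = 22.1606 + 30.2610 = 52.4216 u
Mass defect Δm = 52.4216 − 51.9325 = 0.4891 u
Converting to energy: 0.4891 u × 931.49 MeV/u = 455.592 MeV
BE/A = 455.592 MeV / 52 = 8.761 MeV/nucleon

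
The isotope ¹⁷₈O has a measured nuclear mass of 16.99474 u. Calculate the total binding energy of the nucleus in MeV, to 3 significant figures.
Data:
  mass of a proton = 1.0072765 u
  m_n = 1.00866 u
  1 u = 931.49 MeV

132 MeV

With 8 protons and 9 neutrons (A = 17):
Total constituent mass: 8 × 1.0072765 + 9 × 1.00866 = 17.1361520 u
Δm = 17.1361520 − 16.99474 = 0.1414120 u
Converting to energy: 0.1414120 u × 931.49 MeV/u = 131.724 MeV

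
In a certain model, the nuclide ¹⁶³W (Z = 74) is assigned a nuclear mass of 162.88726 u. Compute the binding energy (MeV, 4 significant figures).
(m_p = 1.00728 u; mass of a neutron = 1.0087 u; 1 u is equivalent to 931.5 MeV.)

1328 MeV

Mass of separated nucleons = 74(1.00728) + 89(1.0087) = 74.53872 + 89.7743 = 164.31302 u
The mass defect is 164.31302 − 162.88726 = 1.42576 u.
E_B = 1.42576 × 931.5 = 1328.10 MeV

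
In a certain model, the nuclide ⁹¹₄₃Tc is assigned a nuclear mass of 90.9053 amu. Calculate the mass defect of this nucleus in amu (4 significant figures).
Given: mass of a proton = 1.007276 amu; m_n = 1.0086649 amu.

0.8235 amu

Σm = 43·m_p + 48·m_n = 43.312868 + 48.4159152 = 91.7287832 amu
Δm = 91.7287832 − 90.9053 = 0.8234832 amu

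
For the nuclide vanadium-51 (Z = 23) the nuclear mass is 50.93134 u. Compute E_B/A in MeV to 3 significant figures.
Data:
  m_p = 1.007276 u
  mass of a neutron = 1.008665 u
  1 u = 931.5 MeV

8.74 MeV/nucleon

The nucleus contains 23 protons and 51 − 23 = 28 neutrons.
Mass of separated nucleons = 23(1.007276) + 28(1.008665) = 23.167348 + 28.242620 = 51.409968 u
Δm = 51.409968 − 50.93134 = 0.478628 u
E_B = 0.478628 × 931.5 = 445.842 MeV
BE/A = 445.842 MeV / 51 = 8.742 MeV/nucleon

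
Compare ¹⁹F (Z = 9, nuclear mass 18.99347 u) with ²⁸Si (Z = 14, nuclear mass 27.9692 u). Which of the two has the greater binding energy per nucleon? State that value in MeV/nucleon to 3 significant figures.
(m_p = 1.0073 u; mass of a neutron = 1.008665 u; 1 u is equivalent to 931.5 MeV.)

¹⁹F: Σm = 9(1.0073) + 10(1.008665) = 19.152350 u; Δm = 0.158880 u; E_B = 148.00 MeV; E_B/A = 7.789 MeV
²⁸Si: Σm = 14(1.0073) + 14(1.008665) = 28.223510 u; Δm = 0.254310 u; E_B = 236.89 MeV; E_B/A = 8.460 MeV
²⁸Si has the higher binding energy per nucleon, so it is the more tightly bound nucleus.

²⁸Si; 8.46 MeV/nucleon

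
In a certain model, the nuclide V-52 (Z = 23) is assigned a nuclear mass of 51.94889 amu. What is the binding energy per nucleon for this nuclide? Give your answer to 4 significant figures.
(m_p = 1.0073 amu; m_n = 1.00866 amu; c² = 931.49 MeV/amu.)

Σm = 23·m_p + 29·m_n = 23.1679 + 29.25114 = 52.41904 amu
Mass defect Δm = 52.41904 − 51.94889 = 0.47015 amu
E_B = 0.47015 × 931.49 = 437.940 MeV
Per nucleon: 437.940 / 52 = 8.422 MeV

8.422 MeV/nucleon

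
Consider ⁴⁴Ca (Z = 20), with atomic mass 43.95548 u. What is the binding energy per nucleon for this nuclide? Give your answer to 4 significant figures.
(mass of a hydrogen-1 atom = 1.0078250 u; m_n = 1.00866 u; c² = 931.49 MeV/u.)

Total constituent mass: 20 × 1.0078250 + 24 × 1.00866 = 44.3643400 u
Mass defect Δm = 44.3643400 − 43.95548 = 0.4088600 u
Binding energy = Δm·c² = 0.4088600 × 931.49 MeV/u = 380.849 MeV
BE/A = 380.849 MeV / 44 = 8.656 MeV/nucleon

8.656 MeV/nucleon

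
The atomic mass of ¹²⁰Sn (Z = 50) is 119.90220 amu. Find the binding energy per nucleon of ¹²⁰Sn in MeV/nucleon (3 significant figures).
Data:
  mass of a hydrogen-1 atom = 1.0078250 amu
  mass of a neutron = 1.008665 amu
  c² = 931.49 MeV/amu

8.50 MeV/nucleon

Total constituent mass: 50 × 1.0078250 + 70 × 1.008665 = 120.9978000 amu
Δm = 120.9978000 − 119.90220 = 1.0956000 amu
Converting to energy: 1.0956000 amu × 931.49 MeV/amu = 1020.54 MeV
BE/A = 1020.54 MeV / 120 = 8.5045 MeV/nucleon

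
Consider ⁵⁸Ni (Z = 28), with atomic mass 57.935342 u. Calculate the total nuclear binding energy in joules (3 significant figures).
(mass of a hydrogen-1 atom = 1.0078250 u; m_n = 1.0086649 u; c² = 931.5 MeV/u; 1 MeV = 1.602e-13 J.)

8.11e-11 J

Mass of separated nucleons = 28(1.0078250) + 30(1.0086649) = 28.2191000 + 30.2599470 = 58.4790470 u
The mass defect is 58.4790470 − 57.935342 = 0.5437050 u.
Converting to energy: 0.5437050 u × 931.5 MeV/u = 506.461 MeV
In joules: 506.461 MeV × 1.602e-13 J/MeV = 8.1135e-11 J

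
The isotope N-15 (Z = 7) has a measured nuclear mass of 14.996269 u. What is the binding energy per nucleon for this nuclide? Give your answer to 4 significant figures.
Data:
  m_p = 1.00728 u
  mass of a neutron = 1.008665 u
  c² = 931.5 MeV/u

Z = 7, so N = A − Z = 15 − 7 = 8.
Total constituent mass: 7 × 1.00728 + 8 × 1.008665 = 15.120280 u
Mass defect Δm = 15.120280 − 14.996269 = 0.124011 u
Converting to energy: 0.124011 u × 931.5 MeV/u = 115.516 MeV
Dividing by A = 15 gives 7.701 MeV per nucleon.

7.701 MeV/nucleon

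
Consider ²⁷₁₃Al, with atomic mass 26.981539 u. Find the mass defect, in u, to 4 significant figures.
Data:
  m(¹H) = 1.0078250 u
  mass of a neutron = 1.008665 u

0.2415 u

The nucleus contains 13 protons and 27 − 13 = 14 neutrons.
Total constituent mass: 13 × 1.0078250 + 14 × 1.008665 = 27.2230350 u
Mass defect Δm = 27.2230350 − 26.981539 = 0.2414960 u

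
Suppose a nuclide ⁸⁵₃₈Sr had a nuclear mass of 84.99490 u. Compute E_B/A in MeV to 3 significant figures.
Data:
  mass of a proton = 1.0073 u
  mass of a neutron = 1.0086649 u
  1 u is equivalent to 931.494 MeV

7.56 MeV/nucleon

Σm = 38·m_p + 47·m_n = 38.2774 + 47.4072503 = 85.6846503 u
Δm = 85.6846503 − 84.99490 = 0.6897503 u
E_B = 0.6897503 × 931.494 = 642.498 MeV
BE/A = 642.498 MeV / 85 = 7.559 MeV/nucleon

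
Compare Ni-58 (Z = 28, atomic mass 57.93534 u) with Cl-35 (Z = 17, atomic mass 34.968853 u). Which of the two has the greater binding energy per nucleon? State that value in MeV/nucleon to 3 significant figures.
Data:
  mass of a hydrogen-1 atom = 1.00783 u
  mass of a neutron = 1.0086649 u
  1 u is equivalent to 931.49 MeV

Ni-58; 8.73 MeV/nucleon

Ni-58: Σm = 28(1.00783) + 30(1.0086649) = 58.4791870 u; Δm = 0.5438470 u; E_B = 506.59 MeV; E_B/A = 8.734 MeV
Cl-35: Σm = 17(1.00783) + 18(1.0086649) = 35.2890782 u; Δm = 0.3202252 u; E_B = 298.287 MeV; E_B/A = 8.522 MeV
Ni-58 has the higher binding energy per nucleon, so it is the more tightly bound nucleus.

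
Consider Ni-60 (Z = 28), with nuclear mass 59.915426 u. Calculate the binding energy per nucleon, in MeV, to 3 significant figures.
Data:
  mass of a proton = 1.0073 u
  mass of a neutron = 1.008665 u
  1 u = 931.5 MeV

8.79 MeV/nucleon

Mass of separated nucleons = 28(1.0073) + 32(1.008665) = 28.2044 + 32.277280 = 60.481680 u
Mass defect Δm = 60.481680 − 59.915426 = 0.566254 u
Binding energy = Δm·c² = 0.566254 × 931.5 MeV/u = 527.466 MeV
BE/A = 527.466 MeV / 60 = 8.791 MeV/nucleon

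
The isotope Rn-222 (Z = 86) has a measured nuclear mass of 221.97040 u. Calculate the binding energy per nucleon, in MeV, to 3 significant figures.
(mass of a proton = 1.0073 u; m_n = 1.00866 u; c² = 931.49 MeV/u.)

7.70 MeV/nucleon

Mass of separated nucleons = 86(1.0073) + 136(1.00866) = 86.6278 + 137.17776 = 223.80556 u
The mass defect is 223.80556 − 221.97040 = 1.83516 u.
E_B = 1.83516 × 931.49 = 1709.43 MeV
Per nucleon: 1709.43 / 222 = 7.700 MeV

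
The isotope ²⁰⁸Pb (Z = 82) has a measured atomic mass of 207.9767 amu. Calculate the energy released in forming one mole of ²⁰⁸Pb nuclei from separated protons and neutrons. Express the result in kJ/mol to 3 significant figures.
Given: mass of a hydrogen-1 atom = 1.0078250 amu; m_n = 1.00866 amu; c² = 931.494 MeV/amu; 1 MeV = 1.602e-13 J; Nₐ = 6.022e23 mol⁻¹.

1.58e+11 kJ/mol

The nucleus contains 82 protons and 208 − 82 = 126 neutrons.
Σm = 82·m(¹H) + 126·m_n = 82.6416500 + 127.09116 = 209.7328100 amu
Δm = 209.7328100 − 207.9767 = 1.7561100 amu
Converting to energy: 1.7561100 amu × 931.494 MeV/amu = 1635.81 MeV
Per nucleus in joules: 1635.81 MeV × 1.602e-13 J/MeV = 2.6206e-10 J
Per mole: 2.6206e-10 J × 6.022e23 mol⁻¹ = 1.5781e+14 J/mol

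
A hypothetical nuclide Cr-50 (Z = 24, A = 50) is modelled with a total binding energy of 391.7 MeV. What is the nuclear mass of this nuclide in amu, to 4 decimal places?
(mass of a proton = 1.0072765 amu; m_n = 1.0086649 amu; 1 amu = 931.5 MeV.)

Mass defect = 391.7 MeV / (931.5 MeV/amu) = 0.420505 amu
Constituent mass = 24(1.0072765) + 26(1.0086649) = 50.3999234 amu
Nuclear mass = 50.3999234 − 0.420505 = 49.9794184 amu ≈ 49.9794 amu (to 4 decimal places)

49.9794 amu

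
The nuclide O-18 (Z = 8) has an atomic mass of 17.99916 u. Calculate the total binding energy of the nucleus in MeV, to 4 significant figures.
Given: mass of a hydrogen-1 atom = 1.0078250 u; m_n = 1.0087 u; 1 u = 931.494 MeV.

140.1 MeV

The nucleus contains 8 protons and 18 − 8 = 10 neutrons.
Mass of separated nucleons = 8(1.0078250) + 10(1.0087) = 8.0626000 + 10.0870 = 18.1496000 u
The mass defect is 18.1496000 − 17.99916 = 0.1504400 u.
Converting to energy: 0.1504400 u × 931.494 MeV/u = 140.134 MeV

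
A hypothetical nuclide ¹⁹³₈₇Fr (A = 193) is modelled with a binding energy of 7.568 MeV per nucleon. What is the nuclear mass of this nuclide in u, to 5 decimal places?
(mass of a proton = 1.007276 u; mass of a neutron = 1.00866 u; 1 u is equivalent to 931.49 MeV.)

Total binding energy = 193 × 7.568 = 1460.624 MeV
Mass defect = 1460.624 MeV / (931.49 MeV/u) = 1.5680512 u
Constituent mass = 87(1.007276) + 106(1.00866) = 194.550972 u
Nuclear mass = 194.550972 − 1.5680512 = 192.9829208 u ≈ 192.98292 u (to 5 decimal places)

192.98292 u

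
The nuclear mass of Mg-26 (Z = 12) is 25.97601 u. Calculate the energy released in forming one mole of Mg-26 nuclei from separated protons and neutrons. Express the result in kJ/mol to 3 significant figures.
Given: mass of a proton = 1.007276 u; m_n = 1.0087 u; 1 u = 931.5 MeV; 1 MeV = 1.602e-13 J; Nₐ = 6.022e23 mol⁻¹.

The nucleus contains 12 protons and 26 − 12 = 14 neutrons.
Mass of separated nucleons = 12(1.007276) + 14(1.0087) = 12.087312 + 14.1218 = 26.209112 u
Mass defect Δm = 26.209112 − 25.97601 = 0.233102 u
Binding energy = Δm·c² = 0.233102 × 931.5 MeV/u = 217.135 MeV
Per nucleus in joules: 217.135 MeV × 1.602e-13 J/MeV = 3.4785e-11 J
Per mole: 3.4785e-11 J × 6.022e23 mol⁻¹ = 2.0948e+13 J/mol

2.09e+10 kJ/mol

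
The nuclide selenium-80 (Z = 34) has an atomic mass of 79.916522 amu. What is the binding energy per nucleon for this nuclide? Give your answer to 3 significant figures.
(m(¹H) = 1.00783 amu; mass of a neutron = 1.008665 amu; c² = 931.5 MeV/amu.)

Σm = 34·m(¹H) + 46·m_n = 34.26622 + 46.398590 = 80.664810 amu
Δm = 80.664810 − 79.916522 = 0.748288 amu
Converting to energy: 0.748288 amu × 931.5 MeV/amu = 697.030 MeV
Per nucleon: 697.030 / 80 = 8.713 MeV

8.71 MeV/nucleon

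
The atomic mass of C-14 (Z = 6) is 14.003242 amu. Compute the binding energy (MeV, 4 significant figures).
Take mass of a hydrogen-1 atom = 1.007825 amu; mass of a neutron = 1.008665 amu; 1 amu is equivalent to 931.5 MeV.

105.3 MeV

Mass of separated nucleons = 6(1.007825) + 8(1.008665) = 6.046950 + 8.069320 = 14.116270 amu
Δm = 14.116270 − 14.003242 = 0.113028 amu
Binding energy = Δm·c² = 0.113028 × 931.5 MeV/amu = 105.286 MeV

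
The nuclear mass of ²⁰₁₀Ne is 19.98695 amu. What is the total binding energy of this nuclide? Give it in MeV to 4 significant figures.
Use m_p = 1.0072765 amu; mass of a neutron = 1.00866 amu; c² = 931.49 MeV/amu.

The nucleus contains 10 protons and 20 − 10 = 10 neutrons.
Σm = 10·m_p + 10·m_n = 10.0727650 + 10.08660 = 20.1593650 amu
Δm = 20.1593650 − 19.98695 = 0.1724150 amu
E_B = 0.1724150 × 931.49 = 160.603 MeV

160.6 MeV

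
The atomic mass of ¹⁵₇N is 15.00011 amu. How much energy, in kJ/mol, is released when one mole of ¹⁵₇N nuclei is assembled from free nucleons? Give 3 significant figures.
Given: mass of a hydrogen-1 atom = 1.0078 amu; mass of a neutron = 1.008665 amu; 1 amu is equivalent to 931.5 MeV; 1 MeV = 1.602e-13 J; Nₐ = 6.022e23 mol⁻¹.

Total constituent mass: 7 × 1.0078 + 8 × 1.008665 = 15.123920 amu
The mass defect is 15.123920 − 15.00011 = 0.123810 amu.
Binding energy = Δm·c² = 0.123810 × 931.5 MeV/amu = 115.329 MeV
Per nucleus in joules: 115.329 MeV × 1.602e-13 J/MeV = 1.8476e-11 J
Per mole: 1.8476e-11 J × 6.022e23 mol⁻¹ = 1.1126e+13 J/mol

1.11e+10 kJ/mol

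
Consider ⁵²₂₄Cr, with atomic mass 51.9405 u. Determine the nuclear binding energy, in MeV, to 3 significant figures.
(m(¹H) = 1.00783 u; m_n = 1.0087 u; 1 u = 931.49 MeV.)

457 MeV

Z = 24, so N = A − Z = 52 − 24 = 28.
Σm = 24·m(¹H) + 28·m_n = 24.18792 + 28.2436 = 52.43152 u
The mass defect is 52.43152 − 51.9405 = 0.49102 u.
Converting to energy: 0.49102 u × 931.49 MeV/u = 457.380 MeV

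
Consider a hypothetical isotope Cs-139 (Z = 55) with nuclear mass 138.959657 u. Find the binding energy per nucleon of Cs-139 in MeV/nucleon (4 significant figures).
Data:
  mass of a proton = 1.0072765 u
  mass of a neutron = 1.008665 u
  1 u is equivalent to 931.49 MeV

7.830 MeV/nucleon

With 55 protons and 84 neutrons (A = 139):
Total constituent mass: 55 × 1.0072765 + 84 × 1.008665 = 140.1280675 u
The mass defect is 140.1280675 − 138.959657 = 1.1684105 u.
E_B = 1.1684105 × 931.49 = 1088.36 MeV
BE/A = 1088.36 MeV / 139 = 7.830 MeV/nucleon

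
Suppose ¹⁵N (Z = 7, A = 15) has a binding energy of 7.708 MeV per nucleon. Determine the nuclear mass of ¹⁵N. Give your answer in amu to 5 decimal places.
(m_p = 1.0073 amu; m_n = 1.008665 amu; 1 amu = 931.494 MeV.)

Total binding energy = 15 × 7.708 = 115.620 MeV
Mass defect = 115.620 MeV / (931.494 MeV/amu) = 0.1241232 amu
Constituent mass = 7(1.0073) + 8(1.008665) = 15.120420 amu
Nuclear mass = 15.120420 − 0.1241232 = 14.9962968 amu ≈ 14.99630 amu (to 5 decimal places)

14.99630 amu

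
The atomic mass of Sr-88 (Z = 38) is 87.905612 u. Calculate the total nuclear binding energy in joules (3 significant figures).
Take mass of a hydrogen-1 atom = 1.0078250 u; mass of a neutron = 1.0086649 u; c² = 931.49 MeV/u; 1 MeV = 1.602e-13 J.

The nucleus contains 38 protons and 88 − 38 = 50 neutrons.
Total constituent mass: 38 × 1.0078250 + 50 × 1.0086649 = 88.7305950 u
Mass defect Δm = 88.7305950 − 87.905612 = 0.8249830 u
Converting to energy: 0.8249830 u × 931.49 MeV/u = 768.463 MeV
In joules: 768.463 MeV × 1.602e-13 J/MeV = 1.2311e-10 J

1.23e-10 J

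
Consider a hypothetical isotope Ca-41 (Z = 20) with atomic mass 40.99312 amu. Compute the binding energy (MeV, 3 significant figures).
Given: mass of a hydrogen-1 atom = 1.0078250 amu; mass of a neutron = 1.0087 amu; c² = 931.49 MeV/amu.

Total constituent mass: 20 × 1.0078250 + 21 × 1.0087 = 41.3392000 amu
The mass defect is 41.3392000 − 40.99312 = 0.3460800 amu.
Binding energy = Δm·c² = 0.3460800 × 931.49 MeV/amu = 322.370 MeV

322 MeV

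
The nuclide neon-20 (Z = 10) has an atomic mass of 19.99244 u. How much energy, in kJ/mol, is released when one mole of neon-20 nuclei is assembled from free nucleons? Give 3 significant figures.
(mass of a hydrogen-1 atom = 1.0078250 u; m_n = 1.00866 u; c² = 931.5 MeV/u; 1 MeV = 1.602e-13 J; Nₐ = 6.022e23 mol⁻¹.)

Z = 10, so N = A − Z = 20 − 10 = 10.
Σm = 10·m(¹H) + 10·m_n = 10.0782500 + 10.08660 = 20.1648500 u
Δm = 20.1648500 − 19.99244 = 0.1724100 u
E_B = 0.1724100 × 931.5 = 160.600 MeV
Per nucleus in joules: 160.600 MeV × 1.602e-13 J/MeV = 2.5728e-11 J
Per mole: 2.5728e-11 J × 6.022e23 mol⁻¹ = 1.5493e+13 J/mol

1.55e+10 kJ/mol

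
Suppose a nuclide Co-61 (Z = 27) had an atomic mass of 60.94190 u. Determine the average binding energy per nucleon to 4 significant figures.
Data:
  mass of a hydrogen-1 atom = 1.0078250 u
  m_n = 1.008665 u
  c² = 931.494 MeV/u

8.612 MeV/nucleon

Z = 27, so N = A − Z = 61 − 27 = 34.
Total constituent mass: 27 × 1.0078250 + 34 × 1.008665 = 61.5058850 u
Δm = 61.5058850 − 60.94190 = 0.5639850 u
E_B = 0.5639850 × 931.494 = 525.349 MeV
Per nucleon: 525.349 / 61 = 8.612 MeV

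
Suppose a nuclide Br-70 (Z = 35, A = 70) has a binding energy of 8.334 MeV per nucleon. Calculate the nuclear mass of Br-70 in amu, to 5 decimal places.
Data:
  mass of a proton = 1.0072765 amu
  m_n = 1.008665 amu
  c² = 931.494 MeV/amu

69.93167 amu

Total binding energy = 70 × 8.334 = 583.380 MeV
Mass defect = 583.380 MeV / (931.494 MeV/amu) = 0.6262842 amu
Constituent mass = 35(1.0072765) + 35(1.008665) = 70.5579525 amu
Nuclear mass = 70.5579525 − 0.6262842 = 69.9316683 amu ≈ 69.93167 amu (to 5 decimal places)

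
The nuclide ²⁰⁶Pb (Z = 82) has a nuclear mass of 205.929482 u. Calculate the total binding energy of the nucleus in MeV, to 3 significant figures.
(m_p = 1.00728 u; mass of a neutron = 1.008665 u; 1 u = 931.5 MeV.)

1620 MeV

With 82 protons and 124 neutrons (A = 206):
Σm = 82·m_p + 124·m_n = 82.59696 + 125.074460 = 207.671420 u
Mass defect Δm = 207.671420 − 205.929482 = 1.741938 u
Binding energy = Δm·c² = 1.741938 × 931.5 MeV/u = 1622.62 MeV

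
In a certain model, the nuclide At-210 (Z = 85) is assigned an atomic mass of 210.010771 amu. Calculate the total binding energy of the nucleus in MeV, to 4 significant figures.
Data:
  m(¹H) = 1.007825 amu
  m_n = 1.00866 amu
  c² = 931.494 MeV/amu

Total constituent mass: 85 × 1.007825 + 125 × 1.00866 = 211.747625 amu
Mass defect Δm = 211.747625 − 210.010771 = 1.736854 amu
Binding energy = Δm·c² = 1.736854 × 931.494 MeV/amu = 1617.87 MeV

1618 MeV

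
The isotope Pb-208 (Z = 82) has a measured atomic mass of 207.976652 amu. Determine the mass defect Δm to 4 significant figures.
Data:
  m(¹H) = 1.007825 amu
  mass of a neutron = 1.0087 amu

1.761 amu

The nucleus contains 82 protons and 208 − 82 = 126 neutrons.
Mass of separated nucleons = 82(1.007825) + 126(1.0087) = 82.641650 + 127.0962 = 209.737850 amu
Δm = 209.737850 − 207.976652 = 1.761198 amu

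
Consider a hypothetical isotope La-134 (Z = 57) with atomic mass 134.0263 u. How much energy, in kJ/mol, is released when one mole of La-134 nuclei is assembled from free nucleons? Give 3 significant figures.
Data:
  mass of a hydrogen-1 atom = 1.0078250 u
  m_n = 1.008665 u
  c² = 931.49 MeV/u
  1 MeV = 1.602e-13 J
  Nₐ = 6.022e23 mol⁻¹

9.77e+10 kJ/mol

Total constituent mass: 57 × 1.0078250 + 77 × 1.008665 = 135.1132300 u
Mass defect Δm = 135.1132300 − 134.0263 = 1.0869300 u
Binding energy = Δm·c² = 1.0869300 × 931.49 MeV/u = 1012.46 MeV
Per nucleus in joules: 1012.46 MeV × 1.602e-13 J/MeV = 1.6220e-10 J
Per mole: 1.6220e-10 J × 6.022e23 mol⁻¹ = 9.7677e+13 J/mol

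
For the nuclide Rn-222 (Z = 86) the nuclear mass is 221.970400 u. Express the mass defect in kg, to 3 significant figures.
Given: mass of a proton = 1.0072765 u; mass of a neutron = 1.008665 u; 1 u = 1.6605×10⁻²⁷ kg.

3.05e-27 kg

The nucleus contains 86 protons and 222 − 86 = 136 neutrons.
Σm = 86·m_p + 136·m_n = 86.6257790 + 137.178440 = 223.8042190 u
Mass defect Δm = 223.8042190 − 221.970400 = 1.8338190 u
In SI units: 1.8338190 u × 1.6605×10⁻²⁷ kg/u = 3.0451e-27 kg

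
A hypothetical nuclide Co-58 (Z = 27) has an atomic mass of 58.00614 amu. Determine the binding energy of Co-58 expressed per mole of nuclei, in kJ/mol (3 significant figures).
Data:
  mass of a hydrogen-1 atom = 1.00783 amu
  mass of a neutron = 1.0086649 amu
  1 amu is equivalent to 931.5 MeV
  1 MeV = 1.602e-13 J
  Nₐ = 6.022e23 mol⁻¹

Z = 27, so N = A − Z = 58 − 27 = 31.
Total constituent mass: 27 × 1.00783 + 31 × 1.0086649 = 58.4800219 amu
Δm = 58.4800219 − 58.00614 = 0.4738819 amu
E_B = 0.4738819 × 931.5 = 441.421 MeV
Per nucleus in joules: 441.421 MeV × 1.602e-13 J/MeV = 7.0716e-11 J
Per mole: 7.0716e-11 J × 6.022e23 mol⁻¹ = 4.2585e+13 J/mol

4.26e+10 kJ/mol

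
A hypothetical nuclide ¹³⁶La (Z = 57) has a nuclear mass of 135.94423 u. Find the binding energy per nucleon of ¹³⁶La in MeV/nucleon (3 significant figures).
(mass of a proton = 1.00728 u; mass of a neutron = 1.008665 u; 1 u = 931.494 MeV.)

7.91 MeV/nucleon

The nucleus contains 57 protons and 136 − 57 = 79 neutrons.
Total constituent mass: 57 × 1.00728 + 79 × 1.008665 = 137.099495 u
Mass defect Δm = 137.099495 − 135.94423 = 1.155265 u
Binding energy = Δm·c² = 1.155265 × 931.494 MeV/u = 1076.12 MeV
Per nucleon: 1076.12 / 136 = 7.913 MeV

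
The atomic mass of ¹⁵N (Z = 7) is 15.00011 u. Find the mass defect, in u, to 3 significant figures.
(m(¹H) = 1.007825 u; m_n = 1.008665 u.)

Σm = 7·m(¹H) + 8·m_n = 7.054775 + 8.069320 = 15.124095 u
Δm = 15.124095 − 15.00011 = 0.123985 u

0.124 u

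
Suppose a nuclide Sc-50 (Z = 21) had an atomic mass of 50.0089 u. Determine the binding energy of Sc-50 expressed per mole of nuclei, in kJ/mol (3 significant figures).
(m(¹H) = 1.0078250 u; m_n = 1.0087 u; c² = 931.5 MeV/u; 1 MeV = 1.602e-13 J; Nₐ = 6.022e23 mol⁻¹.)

Total constituent mass: 21 × 1.0078250 + 29 × 1.0087 = 50.4166250 u
The mass defect is 50.4166250 − 50.0089 = 0.4077250 u.
Converting to energy: 0.4077250 u × 931.5 MeV/u = 379.796 MeV
Per nucleus in joules: 379.796 MeV × 1.602e-13 J/MeV = 6.0843e-11 J
Per mole: 6.0843e-11 J × 6.022e23 mol⁻¹ = 3.6640e+13 J/mol

3.66e+10 kJ/mol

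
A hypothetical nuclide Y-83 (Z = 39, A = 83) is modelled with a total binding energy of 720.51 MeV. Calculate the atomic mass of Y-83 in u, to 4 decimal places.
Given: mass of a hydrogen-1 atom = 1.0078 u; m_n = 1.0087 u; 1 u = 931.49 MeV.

Mass defect = 720.51 MeV / (931.49 MeV/u) = 0.773503 u
Constituent mass = 39(1.0078) + 44(1.0087) = 83.6870 u
Atomic mass = 83.6870 − 0.773503 = 82.913497 u ≈ 82.9135 u (to 4 decimal places)

82.9135 u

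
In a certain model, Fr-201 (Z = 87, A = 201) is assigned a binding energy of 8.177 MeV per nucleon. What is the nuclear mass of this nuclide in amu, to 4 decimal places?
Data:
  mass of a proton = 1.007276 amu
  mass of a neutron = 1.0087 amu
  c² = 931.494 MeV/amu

200.8604 amu

Total binding energy = 201 × 8.177 = 1643.577 MeV
Mass defect = 1643.577 MeV / (931.494 MeV/amu) = 1.764453 amu
Constituent mass = 87(1.007276) + 114(1.0087) = 202.624812 amu
Nuclear mass = 202.624812 − 1.764453 = 200.860359 amu ≈ 200.8604 amu (to 4 decimal places)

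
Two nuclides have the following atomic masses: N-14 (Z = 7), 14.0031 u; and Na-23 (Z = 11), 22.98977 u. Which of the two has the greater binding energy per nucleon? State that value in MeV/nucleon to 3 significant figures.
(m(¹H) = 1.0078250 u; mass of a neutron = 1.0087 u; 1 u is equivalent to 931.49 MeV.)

Na-23; 8.13 MeV/nucleon

N-14: Σm = 7(1.0078250) + 7(1.0087) = 14.1156750 u; Δm = 0.1125750 u; E_B = 104.86 MeV; E_B/A = 7.490 MeV
Na-23: Σm = 11(1.0078250) + 12(1.0087) = 23.1904750 u; Δm = 0.2007050 u; E_B = 186.95 MeV; E_B/A = 8.128 MeV
Na-23 has the higher binding energy per nucleon, so it is the more tightly bound nucleus.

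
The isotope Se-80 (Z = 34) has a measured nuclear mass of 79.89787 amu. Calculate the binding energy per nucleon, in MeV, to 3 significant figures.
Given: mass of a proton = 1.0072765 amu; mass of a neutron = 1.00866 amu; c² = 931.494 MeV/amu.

8.71 MeV/nucleon

With 34 protons and 46 neutrons (A = 80):
Mass of separated nucleons = 34(1.0072765) + 46(1.00866) = 34.2474010 + 46.39836 = 80.6457610 amu
Δm = 80.6457610 − 79.89787 = 0.7478910 amu
E_B = 0.7478910 × 931.494 = 696.656 MeV
Per nucleon: 696.656 / 80 = 8.708 MeV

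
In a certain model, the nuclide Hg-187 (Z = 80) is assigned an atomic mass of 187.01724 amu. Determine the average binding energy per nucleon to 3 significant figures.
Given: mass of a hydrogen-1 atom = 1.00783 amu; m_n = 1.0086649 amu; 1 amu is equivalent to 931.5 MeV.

7.65 MeV/nucleon

With 80 protons and 107 neutrons (A = 187):
Total constituent mass: 80 × 1.00783 + 107 × 1.0086649 = 188.5535443 amu
Δm = 188.5535443 − 187.01724 = 1.5363043 amu
Converting to energy: 1.5363043 amu × 931.5 MeV/amu = 1431.07 MeV
BE/A = 1431.07 MeV / 187 = 7.653 MeV/nucleon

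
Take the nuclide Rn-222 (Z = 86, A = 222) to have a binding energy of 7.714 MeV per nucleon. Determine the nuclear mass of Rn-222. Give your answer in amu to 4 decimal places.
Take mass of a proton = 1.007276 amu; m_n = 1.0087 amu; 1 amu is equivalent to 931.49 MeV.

221.9705 amu

Total binding energy = 222 × 7.714 = 1712.508 MeV
Mass defect = 1712.508 MeV / (931.49 MeV/amu) = 1.838461 amu
Constituent mass = 86(1.007276) + 136(1.0087) = 223.808936 amu
Nuclear mass = 223.808936 − 1.838461 = 221.970475 amu ≈ 221.9705 amu (to 4 decimal places)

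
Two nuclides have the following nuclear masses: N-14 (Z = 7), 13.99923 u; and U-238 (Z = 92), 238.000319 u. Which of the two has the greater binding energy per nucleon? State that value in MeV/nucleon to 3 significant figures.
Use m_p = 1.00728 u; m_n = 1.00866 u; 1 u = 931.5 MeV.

U-238; 7.57 MeV/nucleon

N-14: Σm = 7(1.00728) + 7(1.00866) = 14.11158 u; Δm = 0.11235 u; E_B = 104.65 MeV; E_B/A = 7.475 MeV
U-238: Σm = 92(1.00728) + 146(1.00866) = 239.93412 u; Δm = 1.933801 u; E_B = 1801.34 MeV; E_B/A = 7.569 MeV
U-238 has the higher binding energy per nucleon, so it is the more tightly bound nucleus.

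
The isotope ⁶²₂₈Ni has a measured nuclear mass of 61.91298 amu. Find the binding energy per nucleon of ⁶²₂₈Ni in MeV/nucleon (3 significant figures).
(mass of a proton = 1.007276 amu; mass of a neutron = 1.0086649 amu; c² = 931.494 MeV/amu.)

8.79 MeV/nucleon

Mass of separated nucleons = 28(1.007276) + 34(1.0086649) = 28.203728 + 34.2946066 = 62.4983346 amu
Δm = 62.4983346 − 61.91298 = 0.5853546 amu
E_B = 0.5853546 × 931.494 = 545.254 MeV
Dividing by A = 62 gives 8.794 MeV per nucleon.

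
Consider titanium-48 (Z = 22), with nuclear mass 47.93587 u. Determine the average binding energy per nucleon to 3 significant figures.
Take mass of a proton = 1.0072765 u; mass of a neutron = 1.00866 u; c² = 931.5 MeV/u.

Σm = 22·m_p + 26·m_n = 22.1600830 + 26.22516 = 48.3852430 u
The mass defect is 48.3852430 − 47.93587 = 0.4493730 u.
Binding energy = Δm·c² = 0.4493730 × 931.5 MeV/u = 418.591 MeV
Dividing by A = 48 gives 8.721 MeV per nucleon.

8.72 MeV/nucleon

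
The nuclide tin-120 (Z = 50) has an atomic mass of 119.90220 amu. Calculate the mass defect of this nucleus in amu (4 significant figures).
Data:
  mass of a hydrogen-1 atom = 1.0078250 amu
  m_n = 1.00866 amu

1.095 amu

With 50 protons and 70 neutrons (A = 120):
Total constituent mass: 50 × 1.0078250 + 70 × 1.00866 = 120.9974500 amu
Mass defect Δm = 120.9974500 − 119.90220 = 1.0952500 amu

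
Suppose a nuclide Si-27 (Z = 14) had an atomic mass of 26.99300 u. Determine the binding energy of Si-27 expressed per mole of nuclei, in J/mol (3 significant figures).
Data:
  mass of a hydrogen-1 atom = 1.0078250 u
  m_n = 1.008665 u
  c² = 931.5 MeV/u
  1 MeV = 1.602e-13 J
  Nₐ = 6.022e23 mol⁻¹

The nucleus contains 14 protons and 27 − 14 = 13 neutrons.
Total constituent mass: 14 × 1.0078250 + 13 × 1.008665 = 27.2221950 u
Mass defect Δm = 27.2221950 − 26.99300 = 0.2291950 u
Binding energy = Δm·c² = 0.2291950 × 931.5 MeV/u = 213.495 MeV
Per nucleus in joules: 213.495 MeV × 1.602e-13 J/MeV = 3.4202e-11 J
Per mole: 3.4202e-11 J × 6.022e23 mol⁻¹ = 2.0596e+13 J/mol

2.06e+13 J/mol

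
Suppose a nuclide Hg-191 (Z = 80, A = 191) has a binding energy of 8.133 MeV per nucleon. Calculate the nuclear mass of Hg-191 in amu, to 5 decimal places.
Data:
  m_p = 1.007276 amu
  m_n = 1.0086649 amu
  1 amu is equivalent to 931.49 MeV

Total binding energy = 191 × 8.133 = 1553.403 MeV
Mass defect = 1553.403 MeV / (931.49 MeV/amu) = 1.6676540 amu
Constituent mass = 80(1.007276) + 111(1.0086649) = 192.5438839 amu
Nuclear mass = 192.5438839 − 1.6676540 = 190.8762299 amu ≈ 190.87623 amu (to 5 decimal places)

190.87623 amu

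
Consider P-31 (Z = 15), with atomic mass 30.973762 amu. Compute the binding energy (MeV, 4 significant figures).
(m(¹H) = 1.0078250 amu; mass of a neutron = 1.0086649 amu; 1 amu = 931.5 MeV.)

262.9 MeV

Total constituent mass: 15 × 1.0078250 + 16 × 1.0086649 = 31.2560134 amu
Mass defect Δm = 31.2560134 − 30.973762 = 0.2822514 amu
E_B = 0.2822514 × 931.5 = 262.917 MeV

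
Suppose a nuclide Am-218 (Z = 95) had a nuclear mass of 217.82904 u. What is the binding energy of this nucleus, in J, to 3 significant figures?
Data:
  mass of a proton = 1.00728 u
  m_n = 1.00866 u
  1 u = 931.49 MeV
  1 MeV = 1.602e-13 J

Σm = 95·m_p + 123·m_n = 95.69160 + 124.06518 = 219.75678 u
Mass defect Δm = 219.75678 − 217.82904 = 1.92774 u
Converting to energy: 1.92774 u × 931.49 MeV/u = 1795.67 MeV
In joules: 1795.67 MeV × 1.602e-13 J/MeV = 2.8767e-10 J

2.88e-10 J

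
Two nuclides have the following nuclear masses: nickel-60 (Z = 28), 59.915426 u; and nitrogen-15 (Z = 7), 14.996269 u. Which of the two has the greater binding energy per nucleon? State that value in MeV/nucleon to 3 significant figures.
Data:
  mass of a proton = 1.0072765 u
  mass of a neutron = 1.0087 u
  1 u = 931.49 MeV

nickel-60; 8.80 MeV/nucleon

nickel-60: Σm = 28(1.0072765) + 32(1.0087) = 60.4821420 u; Δm = 0.5667160 u; E_B = 527.89 MeV; E_B/A = 8.798 MeV
nitrogen-15: Σm = 7(1.0072765) + 8(1.0087) = 15.1205355 u; Δm = 0.1242665 u; E_B = 115.75 MeV; E_B/A = 7.717 MeV
nickel-60 has the higher binding energy per nucleon, so it is the more tightly bound nucleus.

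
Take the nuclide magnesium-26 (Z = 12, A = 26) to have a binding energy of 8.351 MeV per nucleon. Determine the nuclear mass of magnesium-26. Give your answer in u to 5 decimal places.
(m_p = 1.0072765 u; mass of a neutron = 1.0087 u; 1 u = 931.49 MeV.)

25.97602 u

Total binding energy = 26 × 8.351 = 217.126 MeV
Mass defect = 217.126 MeV / (931.49 MeV/u) = 0.2330954 u
Constituent mass = 12(1.0072765) + 14(1.0087) = 26.2091180 u
Nuclear mass = 26.2091180 − 0.2330954 = 25.9760226 u ≈ 25.97602 u (to 5 decimal places)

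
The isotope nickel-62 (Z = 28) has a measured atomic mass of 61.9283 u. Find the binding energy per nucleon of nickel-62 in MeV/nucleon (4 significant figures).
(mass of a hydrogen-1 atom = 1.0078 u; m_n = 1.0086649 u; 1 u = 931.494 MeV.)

The nucleus contains 28 protons and 62 − 28 = 34 neutrons.
Total constituent mass: 28 × 1.0078 + 34 × 1.0086649 = 62.5130066 u
Mass defect Δm = 62.5130066 − 61.9283 = 0.5847066 u
Converting to energy: 0.5847066 u × 931.494 MeV/u = 544.651 MeV
BE/A = 544.651 MeV / 62 = 8.785 MeV/nucleon

8.785 MeV/nucleon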